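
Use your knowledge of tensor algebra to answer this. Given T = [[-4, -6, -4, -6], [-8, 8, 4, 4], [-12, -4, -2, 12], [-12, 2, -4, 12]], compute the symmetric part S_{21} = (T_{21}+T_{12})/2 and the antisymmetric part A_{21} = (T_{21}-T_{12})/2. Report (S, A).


T_{21} = -8
T_{12} = -6
S_{21} = (-8 + -6)/2 = -14/2 = -7
A_{21} = (-8 - -6)/2 = -2/2 = -1
Check: S + A = -7 + -1 = -8 = T_{21}.

(-7, -1)


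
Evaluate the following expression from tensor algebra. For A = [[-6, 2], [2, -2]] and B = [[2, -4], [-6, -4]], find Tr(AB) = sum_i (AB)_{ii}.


Tr(AB) = sum_i (AB)_{ii} where (AB)_{ii} = sum_k A_{ik} B_{ki}.
(AB)_{11} = -6*2 + 2*-6 = -24
(AB)_{22} = 2*-4 + -2*-4 = 0
Tr(AB) = -24 + 0 = -24

-24


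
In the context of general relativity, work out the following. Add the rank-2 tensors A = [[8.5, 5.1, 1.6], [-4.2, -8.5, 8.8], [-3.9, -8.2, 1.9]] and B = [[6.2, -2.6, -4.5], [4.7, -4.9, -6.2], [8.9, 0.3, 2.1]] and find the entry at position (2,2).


Tensor addition is component-wise: (A + B)_{ij} = A_{ij} + B_{ij}.
A_{22} = -8.5
B_{22} = -4.9
(A + B)_{22} = -8.5 + -4.9 = -13.4

-13.4


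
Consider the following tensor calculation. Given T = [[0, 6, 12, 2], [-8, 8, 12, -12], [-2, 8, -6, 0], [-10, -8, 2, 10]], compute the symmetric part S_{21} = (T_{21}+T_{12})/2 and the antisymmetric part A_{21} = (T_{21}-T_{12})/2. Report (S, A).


T_{21} = -8
T_{12} = 6
S_{21} = (-8 + 6)/2 = -2/2 = -1
A_{21} = (-8 - 6)/2 = -14/2 = -7
Check: S + A = -1 + -7 = -8 = T_{21}.

(-1, -7)


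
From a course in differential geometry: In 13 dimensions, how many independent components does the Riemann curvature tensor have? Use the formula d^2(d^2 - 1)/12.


The Riemann tensor in d dimensions has d^2(d^2 - 1)/12 independent components.
d = 13, so d^2 = 169
d^2 - 1 = 168
d^2(d^2 - 1) = 169 * 168 = 28392
Divide by 12: 28392 / 12 = 2366

2366


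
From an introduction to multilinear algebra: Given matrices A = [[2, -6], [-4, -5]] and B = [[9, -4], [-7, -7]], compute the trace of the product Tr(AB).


Tr(AB) = sum_i (AB)_{ii} where (AB)_{ii} = sum_k A_{ik} B_{ki}.
(AB)_{11} = 2*9 + -6*-7 = 60
(AB)_{22} = -4*-4 + -5*-7 = 51
Tr(AB) = 60 + 51 = 111

111


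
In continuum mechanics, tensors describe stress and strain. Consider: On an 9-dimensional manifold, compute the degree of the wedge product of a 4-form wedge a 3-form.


The degree of a wedge product is the sum of the degrees of the individual forms.
Degrees: 4, 3
Total degree = 4 + 3 = 7

7


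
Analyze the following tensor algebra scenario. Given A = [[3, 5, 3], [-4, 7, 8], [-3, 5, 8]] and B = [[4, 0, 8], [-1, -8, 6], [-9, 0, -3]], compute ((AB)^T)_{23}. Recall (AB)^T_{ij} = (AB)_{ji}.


(AB)^T_{ij} = (AB)_{ji} = sum_k A_{jk} B_{ki}.
For i=2, j=3 we need (AB)_{32}:
A_{31} * B_{12} = -3 * 0 = 0
A_{32} * B_{22} = 5 * -8 = -40
A_{33} * B_{32} = 8 * 0 = 0
Sum = 0 + -40 + 0 = -40

-40


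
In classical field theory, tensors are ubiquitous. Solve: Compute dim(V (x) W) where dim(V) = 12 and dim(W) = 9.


The dimension of a tensor product is the product of dimensions.
dim(V) = 12, dim(W) = 9
dim(V (x) W) = 12 * 9 = 108

108


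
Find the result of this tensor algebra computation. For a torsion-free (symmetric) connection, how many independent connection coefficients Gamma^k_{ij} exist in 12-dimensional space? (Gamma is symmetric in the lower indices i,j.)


Christoffel symbols Gamma^k_{ij} are symmetric in i,j, so there are d * d(d+1)/2 independent symbols.
d = 12
d(d+1)/2 = 12 * 13 / 2 = 78
Total = 12 * 78 = 936

936


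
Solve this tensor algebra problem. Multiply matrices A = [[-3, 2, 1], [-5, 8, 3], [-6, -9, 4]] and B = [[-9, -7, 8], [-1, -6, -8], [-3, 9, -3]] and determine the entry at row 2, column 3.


(AB)_{ij} = sum_k A_{ik} B_{kj}.
For i=2, j=3:
A_{21} * B_{13} = -5 * 8 = -40
A_{22} * B_{23} = 8 * -8 = -64
A_{23} * B_{33} = 3 * -3 = -9
Sum = -40 + -64 + -9 = -113

-113


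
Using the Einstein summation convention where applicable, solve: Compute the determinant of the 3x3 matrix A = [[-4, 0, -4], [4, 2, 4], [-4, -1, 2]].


Expanding along the first row, det(A) = a11*M_11 - a12*M_12 + a13*M_13, where M_1j is the (1,j) minor.
Minor M_11 = 2*2 - 4*-1 = 8
Minor M_12 = 4*2 - 4*-4 = 24
Minor M_13 = 4*-1 - 2*-4 = 4
det = -4*(8) - 0*(24) + -4*(4)
    = -32 - 0 + -16
    = -48

-48


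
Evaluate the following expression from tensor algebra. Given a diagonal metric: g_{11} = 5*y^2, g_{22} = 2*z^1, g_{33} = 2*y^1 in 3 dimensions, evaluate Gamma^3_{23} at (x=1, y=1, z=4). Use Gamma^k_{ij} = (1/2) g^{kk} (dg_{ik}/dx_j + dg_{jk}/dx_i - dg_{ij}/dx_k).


For a diagonal metric, Gamma^k_{ij} = (1/2) g^{kk} (dg_{ik}/dx_j + dg_{jk}/dx_i - dg_{ij}/dx_k).
The metric is diagonal, so g_{ab} = 0 for a != b.
At the given point: g_{11} = 5, g_{22} = 8, g_{33} = 2
g^{33} = 1/2
dg_{23}/dx_3 = 0 (off-diagonal)
dg_{33}/dx_2 = dg_{33}/dx_2 = 2
dg_{23}/dx_3 = 0 (off-diagonal)
Numerator = 0 + 2 - 0 = 2
Gamma^3_{23} = 2 / (2 * 2) = 1/2

1/2


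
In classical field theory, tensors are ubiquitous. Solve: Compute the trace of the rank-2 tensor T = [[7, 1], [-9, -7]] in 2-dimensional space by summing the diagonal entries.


The contraction (trace) of a rank-2 tensor is the sum of its diagonal elements.
Diagonal entries: A[1,1] = 7, A[2,2] = -7
Tr(A) = 7 + -7 = 0

0


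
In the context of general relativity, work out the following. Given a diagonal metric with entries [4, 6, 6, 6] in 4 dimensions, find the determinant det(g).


For a diagonal metric, the determinant is the product of diagonal entries.
Diagonal entries: 4, 6, 6, 6
det(g) = 4 * 6 * 6 * 6 = 864

864


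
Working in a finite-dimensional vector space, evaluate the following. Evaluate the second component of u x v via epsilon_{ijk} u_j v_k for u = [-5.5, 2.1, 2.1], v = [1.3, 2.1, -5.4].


(u x v)_2 = sum_{j,k} epsilon_{2jk} u_j v_k. Only permutations of (1,2,3) contribute; the two non-zero terms are:
eps_{213} u_1 v_3 = -1 * -5.5 * -5.4 = -29.7
eps_{231} u_3 v_1 = 1 * 2.1 * 1.3 = 2.73
(u x v)_2 = -26.97

-26.97


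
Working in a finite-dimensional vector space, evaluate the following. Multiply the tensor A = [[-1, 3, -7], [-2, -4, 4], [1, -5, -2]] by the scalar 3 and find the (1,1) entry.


Scalar multiplication: (cA)_{ij} = c * A_{ij}.
c = 3
A_{11} = -1
(cA)_{11} = 3 * -1 = -3

-3


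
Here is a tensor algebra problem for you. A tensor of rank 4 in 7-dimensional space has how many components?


The number of components of a rank-r tensor in d dimensions is d^r.
Here d = 7 and r = 4.
7^4 = 2401

2401


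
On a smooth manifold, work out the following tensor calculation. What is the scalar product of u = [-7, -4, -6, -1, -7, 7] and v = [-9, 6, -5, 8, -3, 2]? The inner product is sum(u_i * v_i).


The inner product u . v = sum of u_i * v_i.
Term-by-term: -7 * -9, -4 * 6, -6 * -5, -1 * 8, -7 * -3, 7 * 2
Products: 63, -24, 30, -8, 21, 14
Sum = 63 + -24 + 30 + -8 + 21 + 14 = 96

96


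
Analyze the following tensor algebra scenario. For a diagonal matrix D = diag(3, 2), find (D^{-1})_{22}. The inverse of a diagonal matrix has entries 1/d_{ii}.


For a diagonal matrix, the inverse has entries (D^{-1})_{ii} = 1/d_{ii}.
The diagonal entries are: d_{11} = 3, d_{22} = 2
We need (D^{-1})_{22} = 1/d_{22} = 1/2 = 1/2

1/2


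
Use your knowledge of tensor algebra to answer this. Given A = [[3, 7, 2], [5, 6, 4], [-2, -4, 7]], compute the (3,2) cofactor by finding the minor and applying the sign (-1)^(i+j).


To find cofactor C_{32}, delete row 3 and column 2.
The resulting 2x2 submatrix is: [[3, 2], [5, 4]]
Minor M_{32} = 3*4 - 2*5
  = 12 - 10 = 2
Sign = (-1)^(3+2) = (-1)^5 = -1
Cofactor C_{32} = -1 * 2 = -2

-2


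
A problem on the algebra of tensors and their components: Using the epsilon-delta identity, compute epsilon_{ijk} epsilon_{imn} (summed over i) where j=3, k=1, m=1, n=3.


Using the identity: epsilon_{ijk} epsilon_{imn} = delta_{jm} delta_{kn} - delta_{jn} delta_{km}.
delta_{31} = 0
delta_{13} = 0
delta_{33} = 1
delta_{11} = 1
Result = 0 * 0 - 1 * 1 = 0 - 1 = -1

-1


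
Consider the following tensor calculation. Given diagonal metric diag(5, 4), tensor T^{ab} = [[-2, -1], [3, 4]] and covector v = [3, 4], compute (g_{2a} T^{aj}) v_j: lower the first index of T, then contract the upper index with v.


Step 1: lower the first index. For a diagonal metric, g_{ia} T^{aj} = g_{ii} T^{ij} (no sum on i).
g_{22} = 4
S_2{}^1 = 4 * T^{21} = 4 * 3 = 12
S_2{}^2 = 4 * T^{22} = 4 * 4 = 16
Step 2: contract S_2{}^j with v_j.
S_2{}^1 * v_1 = 12 * 3 = 36
S_2{}^2 * v_2 = 16 * 4 = 64
Result = 36 + 64 = 100

100


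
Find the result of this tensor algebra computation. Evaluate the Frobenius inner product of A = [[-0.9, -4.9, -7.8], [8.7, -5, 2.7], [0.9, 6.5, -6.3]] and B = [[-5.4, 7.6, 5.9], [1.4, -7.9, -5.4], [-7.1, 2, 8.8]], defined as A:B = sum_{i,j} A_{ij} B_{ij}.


A:B = sum over all i,j of A_{ij} * B_{ij}.
Row 1: -0.9*-5.4=4.86, -4.9*7.6=-37.24, -7.8*5.9=-46.02 => row sum = -78.4
Row 2: 8.7*1.4=12.18, -5*-7.9=39.5, 2.7*-5.4=-14.58 => row sum = 37.1
Row 3: 0.9*-7.1=-6.39, 6.5*2=13, -6.3*8.8=-55.44 => row sum = -48.83
Total = -78.4 + 37.1 + -48.83 = -90.13

-90.13


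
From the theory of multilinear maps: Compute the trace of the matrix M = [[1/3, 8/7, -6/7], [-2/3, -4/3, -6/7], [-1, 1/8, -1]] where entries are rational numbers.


The trace is the sum of diagonal entries.
Diagonal: M[1,1] = 1/3, M[2,2] = -4/3, M[3,3] = -1
Tr(M) = 1/3 + -4/3 + -1
Computing step by step:
After adding M[1,1]: 1/3
After adding M[2,2]: -1
After adding M[3,3]: -2
Tr(M) = -2

-2


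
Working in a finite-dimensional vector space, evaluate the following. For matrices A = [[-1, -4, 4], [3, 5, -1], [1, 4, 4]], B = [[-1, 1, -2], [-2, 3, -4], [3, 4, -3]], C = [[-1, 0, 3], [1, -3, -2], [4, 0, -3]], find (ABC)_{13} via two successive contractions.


(ABC)_{13} = sum_m (AB)_{1m} C_{m3}. First compute row 1 of AB.
(AB)_{11} = -1*-1 + -4*-2 + 4*3 = 21
(AB)_{12} = -1*1 + -4*3 + 4*4 = 3
(AB)_{13} = -1*-2 + -4*-4 + 4*-3 = 6
Now contract with column 3 of C:
(AB)_{11} * C_{13} = 21 * 3 = 63
(AB)_{12} * C_{23} = 3 * -2 = -6
(AB)_{13} * C_{33} = 6 * -3 = -18
(ABC)_{13} = 63 + -6 + -18 = 39

39


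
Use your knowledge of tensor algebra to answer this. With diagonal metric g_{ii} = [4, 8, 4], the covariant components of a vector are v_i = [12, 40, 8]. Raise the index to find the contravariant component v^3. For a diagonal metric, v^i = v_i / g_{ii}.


To raise an index with a diagonal metric: v^i = v_i / g_{ii}.
For index 3: v_3 = 8, g_{33} = 4
v^3 = 8 / 4 = 2

2


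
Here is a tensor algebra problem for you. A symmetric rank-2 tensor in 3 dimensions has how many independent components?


A symmetric rank-2 tensor in d dimensions has d(d+1)/2 independent components.
d = 3
d(d+1)/2 = 3 * 4 / 2 = 12 / 2 = 6

6


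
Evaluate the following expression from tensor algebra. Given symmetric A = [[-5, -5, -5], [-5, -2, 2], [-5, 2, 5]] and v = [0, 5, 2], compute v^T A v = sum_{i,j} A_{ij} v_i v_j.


First compute Av:
(Av)_1 = -5*0 + -5*5 + -5*2 = -35
(Av)_2 = -5*0 + -2*5 + 2*2 = -6
(Av)_3 = -5*0 + 2*5 + 5*2 = 20
Av = [-35, -6, 20]
Then v^T (Av) = 0*-35 + 5*-6 + 2*20
= 0 + -30 + 40 = 10

10


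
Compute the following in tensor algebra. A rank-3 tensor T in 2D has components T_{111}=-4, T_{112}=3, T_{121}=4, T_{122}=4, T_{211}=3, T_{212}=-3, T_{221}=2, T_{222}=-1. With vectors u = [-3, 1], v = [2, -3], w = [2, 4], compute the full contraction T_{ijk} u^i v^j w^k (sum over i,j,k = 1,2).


S = sum over i,j,k of T_{ijk} u_i v_j w_k. Expanding all 8 terms:
T_{111}*u_1*v_1*w_1 = -4*-3*2*2 = 48  (running total: 48)
T_{112}*u_1*v_1*w_2 = 3*-3*2*4 = -72  (running total: -24)
T_{121}*u_1*v_2*w_1 = 4*-3*-3*2 = 72  (running total: 48)
T_{122}*u_1*v_2*w_2 = 4*-3*-3*4 = 144  (running total: 192)
T_{211}*u_2*v_1*w_1 = 3*1*2*2 = 12  (running total: 204)
T_{212}*u_2*v_1*w_2 = -3*1*2*4 = -24  (running total: 180)
T_{221}*u_2*v_2*w_1 = 2*1*-3*2 = -12  (running total: 168)
T_{222}*u_2*v_2*w_2 = -1*1*-3*4 = 12  (running total: 180)
S = 180

180


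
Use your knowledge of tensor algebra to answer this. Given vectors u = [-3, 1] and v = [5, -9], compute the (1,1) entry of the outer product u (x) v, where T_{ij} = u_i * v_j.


The outer product entry T_{ij} = u_i * v_j.
We need i=1, j=1.
u_1 = -3, v_1 = 5
T_{1,1} = -3 * 5 = -15

-15


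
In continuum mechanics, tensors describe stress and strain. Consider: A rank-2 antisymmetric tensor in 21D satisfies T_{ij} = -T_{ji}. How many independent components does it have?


An antisymmetric rank-2 tensor satisfies A_{ij} = -A_{ji}, so diagonal entries are zero.
The independent components are the upper-triangular entries: C(n, 2) = n(n-1)/2.
n = 21
C(21, 2) = 21 * 20 / 2 = 420 / 2 = 210

210


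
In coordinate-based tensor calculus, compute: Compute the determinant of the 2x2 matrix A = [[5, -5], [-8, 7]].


For a 2x2 matrix [[a, b], [c, d]], det = a*d - b*c.
a = 5, b = -5, c = -8, d = 7
a*d = 5 * 7 = 35
b*c = -5 * -8 = 40
det = 35 - 40 = -5

-5


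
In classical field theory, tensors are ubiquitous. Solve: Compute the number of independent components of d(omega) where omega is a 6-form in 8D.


The exterior derivative of a p-form is a (p+1)-form.
Its number of independent components is C(n, p+1).
n = 8, p+1 = 7
C(8, 7) = 8

8


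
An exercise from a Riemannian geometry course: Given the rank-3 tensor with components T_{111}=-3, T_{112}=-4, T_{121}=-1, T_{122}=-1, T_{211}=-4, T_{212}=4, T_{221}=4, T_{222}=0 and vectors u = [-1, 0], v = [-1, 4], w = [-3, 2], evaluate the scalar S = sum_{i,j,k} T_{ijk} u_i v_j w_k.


S = sum over i,j,k of T_{ijk} u_i v_j w_k. Expanding all 8 terms:
T_{111}*u_1*v_1*w_1 = -3*-1*-1*-3 = 9  (running total: 9)
T_{112}*u_1*v_1*w_2 = -4*-1*-1*2 = -8  (running total: 1)
T_{121}*u_1*v_2*w_1 = -1*-1*4*-3 = -12  (running total: -11)
T_{122}*u_1*v_2*w_2 = -1*-1*4*2 = 8  (running total: -3)
T_{211}*u_2*v_1*w_1 = -4*0*-1*-3 = 0  (running total: -3)
T_{212}*u_2*v_1*w_2 = 4*0*-1*2 = 0  (running total: -3)
T_{221}*u_2*v_2*w_1 = 4*0*4*-3 = 0  (running total: -3)
T_{222}*u_2*v_2*w_2 = 0*0*4*2 = 0  (running total: -3)
S = -3

-3


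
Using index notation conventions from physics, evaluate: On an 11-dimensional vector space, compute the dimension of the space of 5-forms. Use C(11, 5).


The dimension of the space of p-forms on an n-dimensional space is C(n, p).
n = 11, p = 5
C(11, 5) = 11! / (5! * 6!) = 462

462


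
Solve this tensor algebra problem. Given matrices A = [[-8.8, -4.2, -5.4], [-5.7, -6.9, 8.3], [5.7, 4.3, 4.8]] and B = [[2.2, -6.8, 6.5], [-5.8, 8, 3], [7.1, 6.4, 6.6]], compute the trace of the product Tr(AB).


Tr(AB) = sum_i (AB)_{ii} where (AB)_{ii} = sum_k A_{ik} B_{ki}.
(AB)_{11} = -8.8*2.2 + -4.2*-5.8 + -5.4*7.1 = -33.34
(AB)_{22} = -5.7*-6.8 + -6.9*8 + 8.3*6.4 = 36.68
(AB)_{33} = 5.7*6.5 + 4.3*3 + 4.8*6.6 = 81.63
Tr(AB) = -33.34 + 36.68 + 81.63 = 84.97

84.97


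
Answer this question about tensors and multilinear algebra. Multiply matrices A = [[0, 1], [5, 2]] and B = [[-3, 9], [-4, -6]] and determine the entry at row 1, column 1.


(AB)_{ij} = sum_k A_{ik} B_{kj}.
For i=1, j=1:
A_{11} * B_{11} = 0 * -3 = 0
A_{12} * B_{21} = 1 * -4 = -4
Sum = 0 + -4 = -4

-4


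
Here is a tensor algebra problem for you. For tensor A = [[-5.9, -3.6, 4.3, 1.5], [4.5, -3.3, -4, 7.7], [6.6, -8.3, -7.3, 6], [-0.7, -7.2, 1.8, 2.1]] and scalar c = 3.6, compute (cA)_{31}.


Scalar multiplication: (cA)_{ij} = c * A_{ij}.
c = 3.6
A_{31} = 6.6
(cA)_{31} = 3.6 * 6.6 = 23.76

23.76


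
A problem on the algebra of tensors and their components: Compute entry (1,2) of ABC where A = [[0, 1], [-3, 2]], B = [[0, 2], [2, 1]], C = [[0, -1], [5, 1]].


(ABC)_{12} = sum_m (AB)_{1m} C_{m2}. First compute row 1 of AB.
(AB)_{11} = 0*0 + 1*2 = 2
(AB)_{12} = 0*2 + 1*1 = 1
Now contract with column 2 of C:
(AB)_{11} * C_{12} = 2 * -1 = -2
(AB)_{12} * C_{22} = 1 * 1 = 1
(ABC)_{12} = -2 + 1 = -1

-1


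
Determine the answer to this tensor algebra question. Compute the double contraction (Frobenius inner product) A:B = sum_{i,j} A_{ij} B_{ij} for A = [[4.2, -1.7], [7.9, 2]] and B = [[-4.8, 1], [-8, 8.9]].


A:B = sum over all i,j of A_{ij} * B_{ij}.
Row 1: 4.2*-4.8=-20.16, -1.7*1=-1.7 => row sum = -21.86
Row 2: 7.9*-8=-63.2, 2*8.9=17.8 => row sum = -45.4
Total = -21.86 + -45.4 = -67.26

-67.26


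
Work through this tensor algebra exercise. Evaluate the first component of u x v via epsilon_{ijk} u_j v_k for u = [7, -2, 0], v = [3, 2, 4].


(u x v)_1 = sum_{j,k} epsilon_{1jk} u_j v_k. Only permutations of (1,2,3) contribute; the two non-zero terms are:
eps_{123} u_2 v_3 = 1 * -2 * 4 = -8
eps_{132} u_3 v_2 = -1 * 0 * 2 = 0
(u x v)_1 = -8

-8


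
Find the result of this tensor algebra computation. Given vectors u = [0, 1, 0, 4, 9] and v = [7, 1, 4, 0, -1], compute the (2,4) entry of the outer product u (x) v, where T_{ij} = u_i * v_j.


The outer product entry T_{ij} = u_i * v_j.
We need i=2, j=4.
u_2 = 1, v_4 = 0
T_{2,4} = 1 * 0 = 0

0


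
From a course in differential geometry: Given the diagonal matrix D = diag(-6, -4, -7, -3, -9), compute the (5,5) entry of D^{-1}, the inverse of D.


For a diagonal matrix, the inverse has entries (D^{-1})_{ii} = 1/d_{ii}.
The diagonal entries are: d_{11} = -6, d_{22} = -4, d_{33} = -7, d_{44} = -3, d_{55} = -9
We need (D^{-1})_{55} = 1/d_{55} = 1/-9 = -1/9

-1/9


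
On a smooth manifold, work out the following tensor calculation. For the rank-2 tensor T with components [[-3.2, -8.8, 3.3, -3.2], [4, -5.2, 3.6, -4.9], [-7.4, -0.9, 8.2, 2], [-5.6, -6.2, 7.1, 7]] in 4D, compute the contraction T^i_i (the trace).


The contraction (trace) of a rank-2 tensor is the sum of its diagonal elements.
Diagonal entries: A[1,1] = -3.2, A[2,2] = -5.2, A[3,3] = 8.2, A[4,4] = 7
Tr(A) = -3.2 + -5.2 + 8.2 + 7 = 6.8

6.8


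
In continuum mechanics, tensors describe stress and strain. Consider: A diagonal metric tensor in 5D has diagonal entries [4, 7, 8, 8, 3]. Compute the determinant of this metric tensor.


For a diagonal metric, the determinant is the product of diagonal entries.
Diagonal entries: 4, 7, 8, 8, 3
det(g) = 4 * 7 * 8 * 8 * 3 = 5376

5376


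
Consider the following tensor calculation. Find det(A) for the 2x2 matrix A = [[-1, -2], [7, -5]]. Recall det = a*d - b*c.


For a 2x2 matrix [[a, b], [c, d]], det = a*d - b*c.
a = -1, b = -2, c = 7, d = -5
a*d = -1 * -5 = 5
b*c = -2 * 7 = -14
det = 5 - -14 = 19

19


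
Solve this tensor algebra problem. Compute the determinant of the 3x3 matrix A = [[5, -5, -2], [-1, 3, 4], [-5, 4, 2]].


Expanding along the first row, det(A) = a11*M_11 - a12*M_12 + a13*M_13, where M_1j is the (1,j) minor.
Minor M_11 = 3*2 - 4*4 = -10
Minor M_12 = -1*2 - 4*-5 = 18
Minor M_13 = -1*4 - 3*-5 = 11
det = 5*(-10) - -5*(18) + -2*(11)
    = -50 - -90 + -22
    = 18

18


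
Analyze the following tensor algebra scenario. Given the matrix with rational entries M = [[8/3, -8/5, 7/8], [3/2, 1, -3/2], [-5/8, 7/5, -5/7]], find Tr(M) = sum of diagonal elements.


The trace is the sum of diagonal entries.
Diagonal: M[1,1] = 8/3, M[2,2] = 1, M[3,3] = -5/7
Tr(M) = 8/3 + 1 + -5/7
Computing step by step:
After adding M[1,1]: 8/3
After adding M[2,2]: 11/3
After adding M[3,3]: 62/21
Tr(M) = 62/21

62/21


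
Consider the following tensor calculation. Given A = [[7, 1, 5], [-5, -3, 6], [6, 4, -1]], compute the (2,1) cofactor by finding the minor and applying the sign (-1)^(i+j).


To find cofactor C_{21}, delete row 2 and column 1.
The resulting 2x2 submatrix is: [[1, 5], [4, -1]]
Minor M_{21} = 1*-1 - 5*4
  = -1 - 20 = -21
Sign = (-1)^(2+1) = (-1)^3 = -1
Cofactor C_{21} = -1 * -21 = 21

21


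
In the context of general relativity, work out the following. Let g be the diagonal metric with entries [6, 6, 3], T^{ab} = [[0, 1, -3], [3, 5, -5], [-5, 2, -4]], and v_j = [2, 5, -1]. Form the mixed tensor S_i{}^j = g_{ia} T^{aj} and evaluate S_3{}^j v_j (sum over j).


Step 1: lower the first index. For a diagonal metric, g_{ia} T^{aj} = g_{ii} T^{ij} (no sum on i).
g_{33} = 3
S_3{}^1 = 3 * T^{31} = 3 * -5 = -15
S_3{}^2 = 3 * T^{32} = 3 * 2 = 6
S_3{}^3 = 3 * T^{33} = 3 * -4 = -12
Step 2: contract S_3{}^j with v_j.
S_3{}^1 * v_1 = -15 * 2 = -30
S_3{}^2 * v_2 = 6 * 5 = 30
S_3{}^3 * v_3 = -12 * -1 = 12
Result = -30 + 30 + 12 = 12

12


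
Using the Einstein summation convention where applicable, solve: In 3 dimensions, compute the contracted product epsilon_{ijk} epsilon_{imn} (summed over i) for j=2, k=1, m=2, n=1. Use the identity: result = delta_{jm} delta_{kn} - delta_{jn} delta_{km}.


Using the identity: epsilon_{ijk} epsilon_{imn} = delta_{jm} delta_{kn} - delta_{jn} delta_{km}.
delta_{22} = 1
delta_{11} = 1
delta_{21} = 0
delta_{12} = 0
Result = 1 * 1 - 0 * 0 = 1 - 0 = 1

1


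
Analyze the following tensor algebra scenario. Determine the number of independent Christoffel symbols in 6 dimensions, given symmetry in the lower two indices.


Christoffel symbols Gamma^k_{ij} are symmetric in i,j, so there are d * d(d+1)/2 independent symbols.
d = 6
d(d+1)/2 = 6 * 7 / 2 = 21
Total = 6 * 21 = 126

126


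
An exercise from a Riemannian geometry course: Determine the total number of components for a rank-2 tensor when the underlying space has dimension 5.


The number of components of a rank-r tensor in d dimensions is d^r.
Here d = 5 and r = 2.
5^2 = 25

25


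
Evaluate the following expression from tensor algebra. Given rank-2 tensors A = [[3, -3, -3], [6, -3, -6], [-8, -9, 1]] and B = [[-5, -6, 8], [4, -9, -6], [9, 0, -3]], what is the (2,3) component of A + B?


Tensor addition is component-wise: (A + B)_{ij} = A_{ij} + B_{ij}.
A_{23} = -6
B_{23} = -6
(A + B)_{23} = -6 + -6 = -12

-12


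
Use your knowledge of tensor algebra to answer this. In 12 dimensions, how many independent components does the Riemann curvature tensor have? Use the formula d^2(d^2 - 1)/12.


The Riemann tensor in d dimensions has d^2(d^2 - 1)/12 independent components.
d = 12, so d^2 = 144
d^2 - 1 = 143
d^2(d^2 - 1) = 144 * 143 = 20592
Divide by 12: 20592 / 12 = 1716

1716


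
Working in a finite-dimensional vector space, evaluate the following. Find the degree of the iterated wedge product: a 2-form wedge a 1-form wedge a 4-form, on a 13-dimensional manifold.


The degree of a wedge product is the sum of the degrees of the individual forms.
Degrees: 2, 1, 4
Total degree = 2 + 1 + 4 = 7

7


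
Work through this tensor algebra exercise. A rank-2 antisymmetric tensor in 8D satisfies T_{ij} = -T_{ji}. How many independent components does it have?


An antisymmetric rank-2 tensor satisfies A_{ij} = -A_{ji}, so diagonal entries are zero.
The independent components are the upper-triangular entries: C(n, 2) = n(n-1)/2.
n = 8
C(8, 2) = 8 * 7 / 2 = 56 / 2 = 28

28


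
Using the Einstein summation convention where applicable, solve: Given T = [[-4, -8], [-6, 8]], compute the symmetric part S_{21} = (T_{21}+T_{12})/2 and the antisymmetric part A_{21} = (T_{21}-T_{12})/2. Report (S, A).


T_{21} = -6
T_{12} = -8
S_{21} = (-6 + -8)/2 = -14/2 = -7
A_{21} = (-6 - -8)/2 = 2/2 = 1
Check: S + A = -7 + 1 = -6 = T_{21}.

(-7, 1)


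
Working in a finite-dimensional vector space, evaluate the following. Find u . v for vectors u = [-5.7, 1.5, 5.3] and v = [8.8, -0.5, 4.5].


The inner product u . v = sum of u_i * v_i.
Term-by-term: -5.7 * 8.8, 1.5 * -0.5, 5.3 * 4.5
Products: -50.16, -0.75, 23.85
Sum = -50.16 + -0.75 + 23.85 = -27.06

-27.06


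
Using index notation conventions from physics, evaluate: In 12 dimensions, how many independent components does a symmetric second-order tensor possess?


A symmetric rank-2 tensor in d dimensions has d(d+1)/2 independent components.
d = 12
d(d+1)/2 = 12 * 13 / 2 = 156 / 2 = 78

78


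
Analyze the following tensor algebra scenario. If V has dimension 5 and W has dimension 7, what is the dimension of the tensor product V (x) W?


The dimension of a tensor product is the product of dimensions.
dim(V) = 5, dim(W) = 7
dim(V (x) W) = 5 * 7 = 35

35


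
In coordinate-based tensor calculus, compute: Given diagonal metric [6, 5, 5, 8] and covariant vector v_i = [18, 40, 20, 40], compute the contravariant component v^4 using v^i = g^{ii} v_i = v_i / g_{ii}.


To raise an index with a diagonal metric: v^i = v_i / g_{ii}.
For index 4: v_4 = 40, g_{44} = 8
v^4 = 40 / 8 = 5

5


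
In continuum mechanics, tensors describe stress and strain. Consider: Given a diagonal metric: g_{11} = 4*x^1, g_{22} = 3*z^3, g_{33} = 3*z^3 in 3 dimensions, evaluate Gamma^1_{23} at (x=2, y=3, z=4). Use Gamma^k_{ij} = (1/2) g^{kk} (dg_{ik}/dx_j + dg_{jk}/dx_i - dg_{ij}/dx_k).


For a diagonal metric, Gamma^k_{ij} = (1/2) g^{kk} (dg_{ik}/dx_j + dg_{jk}/dx_i - dg_{ij}/dx_k).
The metric is diagonal, so g_{ab} = 0 for a != b.
At the given point: g_{11} = 8, g_{22} = 192, g_{33} = 192
g^{11} = 1/8
dg_{21}/dx_3 = 0 (off-diagonal)
dg_{31}/dx_2 = 0 (off-diagonal)
dg_{23}/dx_1 = 0 (off-diagonal)
Numerator = 0 + 0 - 0 = 0
Gamma^1_{23} = 0 / (2 * 8) = 0

0


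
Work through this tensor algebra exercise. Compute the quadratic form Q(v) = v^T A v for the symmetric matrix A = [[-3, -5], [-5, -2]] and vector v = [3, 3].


First compute Av:
(Av)_1 = -3*3 + -5*3 = -24
(Av)_2 = -5*3 + -2*3 = -21
Av = [-24, -21]
Then v^T (Av) = 3*-24 + 3*-21
= -72 + -63 = -135

-135


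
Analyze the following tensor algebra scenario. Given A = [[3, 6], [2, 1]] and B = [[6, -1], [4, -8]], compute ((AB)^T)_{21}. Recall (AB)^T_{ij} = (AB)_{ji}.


(AB)^T_{ij} = (AB)_{ji} = sum_k A_{jk} B_{ki}.
For i=2, j=1 we need (AB)_{12}:
A_{11} * B_{12} = 3 * -1 = -3
A_{12} * B_{22} = 6 * -8 = -48
Sum = -3 + -48 = -51

-51


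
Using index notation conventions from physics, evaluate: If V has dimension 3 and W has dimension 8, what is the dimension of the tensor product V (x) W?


The dimension of a tensor product is the product of dimensions.
dim(V) = 3, dim(W) = 8
dim(V (x) W) = 3 * 8 = 24

24


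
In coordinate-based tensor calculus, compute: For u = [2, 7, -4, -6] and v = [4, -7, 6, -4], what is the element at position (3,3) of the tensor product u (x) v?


The outer product entry T_{ij} = u_i * v_j.
We need i=3, j=3.
u_3 = -4, v_3 = 6
T_{3,3} = -4 * 6 = -24

-24


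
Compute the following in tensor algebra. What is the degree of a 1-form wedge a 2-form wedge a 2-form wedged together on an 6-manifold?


The degree of a wedge product is the sum of the degrees of the individual forms.
Degrees: 1, 2, 2
Total degree = 1 + 2 + 2 = 5

5


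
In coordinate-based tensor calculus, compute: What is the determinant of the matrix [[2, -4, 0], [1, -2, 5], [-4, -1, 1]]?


Expanding along the first row, det(A) = a11*M_11 - a12*M_12 + a13*M_13, where M_1j is the (1,j) minor.
Minor M_11 = -2*1 - 5*-1 = 3
Minor M_12 = 1*1 - 5*-4 = 21
Minor M_13 = 1*-1 - -2*-4 = -9
det = 2*(3) - -4*(21) + 0*(-9)
    = 6 - -84 + 0
    = 90

90


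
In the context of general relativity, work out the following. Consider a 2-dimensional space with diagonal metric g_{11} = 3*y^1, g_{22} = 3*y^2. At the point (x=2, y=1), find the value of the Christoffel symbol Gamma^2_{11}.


For a diagonal metric, Gamma^k_{ij} = (1/2) g^{kk} (dg_{ik}/dx_j + dg_{jk}/dx_i - dg_{ij}/dx_k).
The metric is diagonal, so g_{ab} = 0 for a != b.
At the given point: g_{11} = 3, g_{22} = 3
g^{22} = 1/3
dg_{12}/dx_1 = 0 (off-diagonal)
dg_{12}/dx_1 = 0 (off-diagonal)
dg_{11}/dx_2 = dg_{11}/dx_2 = 3
Numerator = 0 + 0 - 3 = -3
Gamma^2_{11} = -3 / (2 * 3) = -1/2

-1/2


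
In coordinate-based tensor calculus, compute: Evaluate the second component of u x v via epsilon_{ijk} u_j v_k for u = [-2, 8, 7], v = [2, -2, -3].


(u x v)_2 = sum_{j,k} epsilon_{2jk} u_j v_k. Only permutations of (1,2,3) contribute; the two non-zero terms are:
eps_{213} u_1 v_3 = -1 * -2 * -3 = -6
eps_{231} u_3 v_1 = 1 * 7 * 2 = 14
(u x v)_2 = 8

8


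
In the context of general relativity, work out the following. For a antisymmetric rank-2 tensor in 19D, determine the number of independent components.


A antisymmetric rank-2 tensor in d dimensions has d(d-1)/2 independent components.
d = 19
d(d-1)/2 = 19 * 18 / 2 = 342 / 2 = 171

171


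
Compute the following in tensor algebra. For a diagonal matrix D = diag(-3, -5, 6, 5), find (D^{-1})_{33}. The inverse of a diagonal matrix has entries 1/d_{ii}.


For a diagonal matrix, the inverse has entries (D^{-1})_{ii} = 1/d_{ii}.
The diagonal entries are: d_{11} = -3, d_{22} = -5, d_{33} = 6, d_{44} = 5
We need (D^{-1})_{33} = 1/d_{33} = 1/6 = 1/6

1/6


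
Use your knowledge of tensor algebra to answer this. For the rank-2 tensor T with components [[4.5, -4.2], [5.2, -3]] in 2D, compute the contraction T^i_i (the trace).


The contraction (trace) of a rank-2 tensor is the sum of its diagonal elements.
Diagonal entries: A[1,1] = 4.5, A[2,2] = -3
Tr(A) = 4.5 + -3 = 1.5

1.5


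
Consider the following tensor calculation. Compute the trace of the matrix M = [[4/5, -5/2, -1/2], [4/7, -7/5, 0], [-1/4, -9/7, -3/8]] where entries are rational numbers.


The trace is the sum of diagonal entries.
Diagonal: M[1,1] = 4/5, M[2,2] = -7/5, M[3,3] = -3/8
Tr(M) = 4/5 + -7/5 + -3/8
Computing step by step:
After adding M[1,1]: 4/5
After adding M[2,2]: -3/5
After adding M[3,3]: -39/40
Tr(M) = -39/40

-39/40


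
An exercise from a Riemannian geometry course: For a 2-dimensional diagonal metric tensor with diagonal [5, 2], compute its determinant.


For a diagonal metric, the determinant is the product of diagonal entries.
Diagonal entries: 5, 2
det(g) = 5 * 2 = 10

10


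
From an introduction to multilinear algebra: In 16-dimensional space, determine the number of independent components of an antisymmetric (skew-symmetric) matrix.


An antisymmetric rank-2 tensor satisfies A_{ij} = -A_{ji}, so diagonal entries are zero.
The independent components are the upper-triangular entries: C(n, 2) = n(n-1)/2.
n = 16
C(16, 2) = 16 * 15 / 2 = 240 / 2 = 120

120


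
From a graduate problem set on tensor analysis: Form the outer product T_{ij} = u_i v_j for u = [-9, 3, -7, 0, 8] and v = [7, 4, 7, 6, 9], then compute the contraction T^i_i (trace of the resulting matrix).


The outer product gives T_{ij} = u_i v_j.
The trace (contraction) is Tr(T) = sum_i T_{ii} = sum_i u_i v_i.
Diagonal entries:
T_{11} = u_1 * v_1 = -9 * 7 = -63
T_{22} = u_2 * v_2 = 3 * 4 = 12
T_{33} = u_3 * v_3 = -7 * 7 = -49
T_{44} = u_4 * v_4 = 0 * 6 = 0
T_{55} = u_5 * v_5 = 8 * 9 = 72
Tr(T) = -63 + 12 + -49 + 0 + 72 = -28

-28


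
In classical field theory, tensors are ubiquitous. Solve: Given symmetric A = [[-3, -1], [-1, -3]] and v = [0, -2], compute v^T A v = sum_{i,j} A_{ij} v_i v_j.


First compute Av:
(Av)_1 = -3*0 + -1*-2 = 2
(Av)_2 = -1*0 + -3*-2 = 6
Av = [2, 6]
Then v^T (Av) = 0*2 + -2*6
= 0 + -12 = -12

-12


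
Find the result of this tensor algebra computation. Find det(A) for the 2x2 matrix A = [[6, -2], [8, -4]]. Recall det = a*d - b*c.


For a 2x2 matrix [[a, b], [c, d]], det = a*d - b*c.
a = 6, b = -2, c = 8, d = -4
a*d = 6 * -4 = -24
b*c = -2 * 8 = -16
det = -24 - -16 = -8

-8


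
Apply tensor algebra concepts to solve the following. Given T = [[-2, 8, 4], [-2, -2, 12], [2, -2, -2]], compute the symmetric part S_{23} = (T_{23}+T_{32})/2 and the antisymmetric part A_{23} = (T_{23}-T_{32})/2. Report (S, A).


T_{23} = 12
T_{32} = -2
S_{23} = (12 + -2)/2 = 10/2 = 5
A_{23} = (12 - -2)/2 = 14/2 = 7
Check: S + A = 5 + 7 = 12 = T_{23}.

(5, 7)


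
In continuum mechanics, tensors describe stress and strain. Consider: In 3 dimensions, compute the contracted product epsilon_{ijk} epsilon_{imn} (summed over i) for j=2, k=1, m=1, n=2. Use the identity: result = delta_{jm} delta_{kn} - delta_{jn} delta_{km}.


Using the identity: epsilon_{ijk} epsilon_{imn} = delta_{jm} delta_{kn} - delta_{jn} delta_{km}.
delta_{21} = 0
delta_{12} = 0
delta_{22} = 1
delta_{11} = 1
Result = 0 * 0 - 1 * 1 = 0 - 1 = -1

-1


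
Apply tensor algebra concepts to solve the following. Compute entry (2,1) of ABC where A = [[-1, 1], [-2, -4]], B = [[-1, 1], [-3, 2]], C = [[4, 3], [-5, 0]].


(ABC)_{21} = sum_m (AB)_{2m} C_{m1}. First compute row 2 of AB.
(AB)_{21} = -2*-1 + -4*-3 = 14
(AB)_{22} = -2*1 + -4*2 = -10
Now contract with column 1 of C:
(AB)_{21} * C_{11} = 14 * 4 = 56
(AB)_{22} * C_{21} = -10 * -5 = 50
(ABC)_{21} = 56 + 50 = 106

106


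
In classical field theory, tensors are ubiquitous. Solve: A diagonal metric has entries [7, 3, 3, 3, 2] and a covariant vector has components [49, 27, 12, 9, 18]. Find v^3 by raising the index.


To raise an index with a diagonal metric: v^i = v_i / g_{ii}.
For index 3: v_3 = 12, g_{33} = 3
v^3 = 12 / 3 = 4

4


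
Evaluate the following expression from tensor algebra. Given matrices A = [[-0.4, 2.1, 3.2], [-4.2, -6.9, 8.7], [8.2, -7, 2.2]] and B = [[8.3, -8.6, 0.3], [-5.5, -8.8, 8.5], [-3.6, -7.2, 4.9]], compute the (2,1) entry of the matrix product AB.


(AB)_{ij} = sum_k A_{ik} B_{kj}.
For i=2, j=1:
A_{21} * B_{11} = -4.2 * 8.3 = -34.86
A_{22} * B_{21} = -6.9 * -5.5 = 37.95
A_{23} * B_{31} = 8.7 * -3.6 = -31.32
Sum = -34.86 + 37.95 + -31.32 = -28.23

-28.23


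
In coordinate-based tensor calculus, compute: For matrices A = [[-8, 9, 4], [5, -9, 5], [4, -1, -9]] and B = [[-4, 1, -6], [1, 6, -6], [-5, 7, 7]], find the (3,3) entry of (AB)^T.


(AB)^T_{ij} = (AB)_{ji} = sum_k A_{jk} B_{ki}.
For i=3, j=3 we need (AB)_{33}:
A_{31} * B_{13} = 4 * -6 = -24
A_{32} * B_{23} = -1 * -6 = 6
A_{33} * B_{33} = -9 * 7 = -63
Sum = -24 + 6 + -63 = -81

-81


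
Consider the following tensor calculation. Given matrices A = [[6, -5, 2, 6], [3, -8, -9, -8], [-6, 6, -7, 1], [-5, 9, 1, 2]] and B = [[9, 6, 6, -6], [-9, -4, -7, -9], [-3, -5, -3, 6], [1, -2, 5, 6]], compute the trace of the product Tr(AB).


Tr(AB) = sum_i (AB)_{ii} where (AB)_{ii} = sum_k A_{ik} B_{ki}.
(AB)_{11} = 6*9 + -5*-9 + 2*-3 + 6*1 = 99
(AB)_{22} = 3*6 + -8*-4 + -9*-5 + -8*-2 = 111
(AB)_{33} = -6*6 + 6*-7 + -7*-3 + 1*5 = -52
(AB)_{44} = -5*-6 + 9*-9 + 1*6 + 2*6 = -33
Tr(AB) = 99 + 111 + -52 + -33 = 125

125


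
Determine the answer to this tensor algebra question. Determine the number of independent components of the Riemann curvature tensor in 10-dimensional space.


The Riemann tensor in d dimensions has d^2(d^2 - 1)/12 independent components.
d = 10, so d^2 = 100
d^2 - 1 = 99
d^2(d^2 - 1) = 100 * 99 = 9900
Divide by 12: 9900 / 12 = 825

825


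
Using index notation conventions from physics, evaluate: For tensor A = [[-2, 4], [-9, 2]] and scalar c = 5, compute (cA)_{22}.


Scalar multiplication: (cA)_{ij} = c * A_{ij}.
c = 5
A_{22} = 2
(cA)_{22} = 5 * 2 = 10

10


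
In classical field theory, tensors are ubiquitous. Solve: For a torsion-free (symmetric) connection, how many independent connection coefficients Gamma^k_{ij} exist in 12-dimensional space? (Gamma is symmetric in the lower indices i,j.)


Christoffel symbols Gamma^k_{ij} are symmetric in i,j, so there are d * d(d+1)/2 independent symbols.
d = 12
d(d+1)/2 = 12 * 13 / 2 = 78
Total = 12 * 78 = 936

936


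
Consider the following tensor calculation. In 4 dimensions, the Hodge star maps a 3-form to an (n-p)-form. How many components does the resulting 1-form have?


The Hodge dual of a p-form on an n-dimensional manifold is an (n-p)-form.
n = 4, p = 3, so dual degree = 4 - 3 = 1
The number of components is C(n, n-p) = C(4, 1) = 4

4


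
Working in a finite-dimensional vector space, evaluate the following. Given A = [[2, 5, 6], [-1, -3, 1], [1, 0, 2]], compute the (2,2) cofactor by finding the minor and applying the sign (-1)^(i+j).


To find cofactor C_{22}, delete row 2 and column 2.
The resulting 2x2 submatrix is: [[2, 6], [1, 2]]
Minor M_{22} = 2*2 - 6*1
  = 4 - 6 = -2
Sign = (-1)^(2+2) = (-1)^4 = 1
Cofactor C_{22} = 1 * -2 = -2

-2


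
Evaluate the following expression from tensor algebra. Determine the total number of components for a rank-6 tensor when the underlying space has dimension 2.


The number of components of a rank-r tensor in d dimensions is d^r.
Here d = 2 and r = 6.
2^6 = 64

64


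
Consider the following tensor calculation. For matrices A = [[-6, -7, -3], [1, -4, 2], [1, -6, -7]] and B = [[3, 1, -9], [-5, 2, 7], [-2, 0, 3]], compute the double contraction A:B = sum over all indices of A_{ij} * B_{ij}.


A:B = sum over all i,j of A_{ij} * B_{ij}.
Row 1: -6*3=-18, -7*1=-7, -3*-9=27 => row sum = 2
Row 2: 1*-5=-5, -4*2=-8, 2*7=14 => row sum = 1
Row 3: 1*-2=-2, -6*0=0, -7*3=-21 => row sum = -23
Total = 2 + 1 + -23 = -20

-20


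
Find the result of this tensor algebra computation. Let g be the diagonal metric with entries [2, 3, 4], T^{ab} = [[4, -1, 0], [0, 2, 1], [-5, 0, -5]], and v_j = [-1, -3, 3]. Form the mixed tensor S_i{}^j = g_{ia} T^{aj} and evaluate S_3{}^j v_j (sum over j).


Step 1: lower the first index. For a diagonal metric, g_{ia} T^{aj} = g_{ii} T^{ij} (no sum on i).
g_{33} = 4
S_3{}^1 = 4 * T^{31} = 4 * -5 = -20
S_3{}^2 = 4 * T^{32} = 4 * 0 = 0
S_3{}^3 = 4 * T^{33} = 4 * -5 = -20
Step 2: contract S_3{}^j with v_j.
S_3{}^1 * v_1 = -20 * -1 = 20
S_3{}^2 * v_2 = 0 * -3 = 0
S_3{}^3 * v_3 = -20 * 3 = -60
Result = 20 + 0 + -60 = -40

-40


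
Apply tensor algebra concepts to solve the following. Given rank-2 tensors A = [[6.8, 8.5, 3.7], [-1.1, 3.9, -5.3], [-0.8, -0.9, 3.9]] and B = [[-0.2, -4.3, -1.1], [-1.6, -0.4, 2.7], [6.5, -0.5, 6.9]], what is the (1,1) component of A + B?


Tensor addition is component-wise: (A + B)_{ij} = A_{ij} + B_{ij}.
A_{11} = 6.8
B_{11} = -0.2
(A + B)_{11} = 6.8 + -0.2 = 6.6

6.6


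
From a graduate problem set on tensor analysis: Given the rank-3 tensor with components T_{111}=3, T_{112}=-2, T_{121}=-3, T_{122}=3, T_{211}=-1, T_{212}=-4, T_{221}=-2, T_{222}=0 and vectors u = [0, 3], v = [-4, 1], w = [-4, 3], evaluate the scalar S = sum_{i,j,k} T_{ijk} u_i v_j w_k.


S = sum over i,j,k of T_{ijk} u_i v_j w_k. Expanding all 8 terms:
T_{111}*u_1*v_1*w_1 = 3*0*-4*-4 = 0  (running total: 0)
T_{112}*u_1*v_1*w_2 = -2*0*-4*3 = 0  (running total: 0)
T_{121}*u_1*v_2*w_1 = -3*0*1*-4 = 0  (running total: 0)
T_{122}*u_1*v_2*w_2 = 3*0*1*3 = 0  (running total: 0)
T_{211}*u_2*v_1*w_1 = -1*3*-4*-4 = -48  (running total: -48)
T_{212}*u_2*v_1*w_2 = -4*3*-4*3 = 144  (running total: 96)
T_{221}*u_2*v_2*w_1 = -2*3*1*-4 = 24  (running total: 120)
T_{222}*u_2*v_2*w_2 = 0*3*1*3 = 0  (running total: 120)
S = 120

120


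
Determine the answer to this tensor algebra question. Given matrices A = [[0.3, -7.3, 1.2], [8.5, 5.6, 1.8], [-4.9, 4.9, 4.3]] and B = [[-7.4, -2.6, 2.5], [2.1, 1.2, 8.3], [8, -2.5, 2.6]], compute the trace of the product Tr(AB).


Tr(AB) = sum_i (AB)_{ii} where (AB)_{ii} = sum_k A_{ik} B_{ki}.
(AB)_{11} = 0.3*-7.4 + -7.3*2.1 + 1.2*8 = -7.95
(AB)_{22} = 8.5*-2.6 + 5.6*1.2 + 1.8*-2.5 = -19.88
(AB)_{33} = -4.9*2.5 + 4.9*8.3 + 4.3*2.6 = 39.6
Tr(AB) = -7.95 + -19.88 + 39.6 = 11.77

11.77


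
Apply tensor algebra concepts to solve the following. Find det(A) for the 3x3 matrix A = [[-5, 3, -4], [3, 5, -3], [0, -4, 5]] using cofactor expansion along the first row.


Expanding along the first row, det(A) = a11*M_11 - a12*M_12 + a13*M_13, where M_1j is the (1,j) minor.
Minor M_11 = 5*5 - -3*-4 = 13
Minor M_12 = 3*5 - -3*0 = 15
Minor M_13 = 3*-4 - 5*0 = -12
det = -5*(13) - 3*(15) + -4*(-12)
    = -65 - 45 + 48
    = -62

-62


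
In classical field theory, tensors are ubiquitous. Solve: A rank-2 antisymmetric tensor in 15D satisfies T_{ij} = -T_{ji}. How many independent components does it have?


An antisymmetric rank-2 tensor satisfies A_{ij} = -A_{ji}, so diagonal entries are zero.
The independent components are the upper-triangular entries: C(n, 2) = n(n-1)/2.
n = 15
C(15, 2) = 15 * 14 / 2 = 210 / 2 = 105

105


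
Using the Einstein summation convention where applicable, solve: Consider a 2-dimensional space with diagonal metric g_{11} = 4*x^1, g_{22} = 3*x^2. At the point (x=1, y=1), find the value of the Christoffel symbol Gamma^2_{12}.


For a diagonal metric, Gamma^k_{ij} = (1/2) g^{kk} (dg_{ik}/dx_j + dg_{jk}/dx_i - dg_{ij}/dx_k).
The metric is diagonal, so g_{ab} = 0 for a != b.
At the given point: g_{11} = 4, g_{22} = 3
g^{22} = 1/3
dg_{12}/dx_2 = 0 (off-diagonal)
dg_{22}/dx_1 = dg_{22}/dx_1 = 6
dg_{12}/dx_2 = 0 (off-diagonal)
Numerator = 0 + 6 - 0 = 6
Gamma^2_{12} = 6 / (2 * 3) = 1

1
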